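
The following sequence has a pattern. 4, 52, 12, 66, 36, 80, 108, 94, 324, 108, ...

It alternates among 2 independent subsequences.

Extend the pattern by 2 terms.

972, 122

Taking every 2nd term gives 2 separate tracks.
Subsequence A is 4, 12, 36, 108, 324, which is geometric, ×3 each step.
Subsequence B is 52, 66, 80, 94, 108, which is linear: a_n = 38 + 14·n.
Position 11 falls in subsequence A as its term 6, giving 972.
The 12th slot belongs to subsequence B; its 6th term is 122.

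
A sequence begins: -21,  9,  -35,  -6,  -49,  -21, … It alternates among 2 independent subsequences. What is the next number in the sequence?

Split by position mod 2 into 2 tracks.
Stream A = -21, -35, -49: arithmetic, step −14.
Stream B = 9, -6, -21: arithmetic, step −15.
Term 7 comes from stream A (its 4th entry): -63.

-63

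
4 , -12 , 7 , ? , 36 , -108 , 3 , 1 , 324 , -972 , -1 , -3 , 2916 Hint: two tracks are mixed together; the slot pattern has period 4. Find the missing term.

5

The slot pattern repeats as AABB (period 4), so there are 2 interleaved tracks.
Track A: 4, -12, 36, -108, 324, -972, 2916. Geometric, ×-3 each step.
Track B: 7, ?, 3, 1, -1, -3. Arithmetic, step −2.
Filling track B at index 2 by its rule yields 5.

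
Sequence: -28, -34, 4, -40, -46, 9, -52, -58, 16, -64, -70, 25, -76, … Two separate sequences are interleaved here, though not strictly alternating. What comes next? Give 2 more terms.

Reading positions in blocks of 3 reveals the pattern AAB — 2 tracks woven together.
Track A: -28, -34, -40, -46, -52, -58, -64, -70, -76 — linear: a_n = -22 − 6·n.
Track B: 4, 9, 16, 25 — perfect squares starting at 2².
The 14th slot belongs to track A; its 10th term is -82.
The 15th slot belongs to track B; its 5th term is 36.

-82, 36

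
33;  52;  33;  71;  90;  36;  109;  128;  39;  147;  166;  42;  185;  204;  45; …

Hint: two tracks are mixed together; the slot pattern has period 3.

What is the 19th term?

261

Reading positions in blocks of 3 reveals the pattern AAB — 2 tracks woven together.
Stream A is 33, 52, 71, 90, 109, 128, 147, 166, 185, 204, which is linear: a_n = 14 + 19·n.
Stream B is 33, 36, 39, 42, 45, which is adding 3 each time.
Position 19 falls in stream A as its term 13, giving 261.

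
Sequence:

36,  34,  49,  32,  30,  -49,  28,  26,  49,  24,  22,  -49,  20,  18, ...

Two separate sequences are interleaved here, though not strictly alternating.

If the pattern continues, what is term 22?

Reading positions in blocks of 3 reveals the pattern AAB — 2 tracks woven together.
Stream A: 36, 34, 32, 30, 28, 26, 24, 22, 20, 18 (arithmetic with common difference −2).
Stream B: 49, -49, 49, -49 (oscillating between 49 and -49).
Position 22 falls in stream A as its term 15, giving 8.

8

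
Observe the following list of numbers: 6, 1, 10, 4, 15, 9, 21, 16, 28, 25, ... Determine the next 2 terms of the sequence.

36, 36

Split by position mod 2 into 2 tracks.
Subsequence A = 6, 10, 15, 21, 28: triangular numbers starting at T_3.
Subsequence B = 1, 4, 9, 16, 25: the squares 1², 2², 3², ….
The 11th slot belongs to subsequence A; its 6th term is 36.
Term 12 comes from subsequence B (its 6th entry): 36.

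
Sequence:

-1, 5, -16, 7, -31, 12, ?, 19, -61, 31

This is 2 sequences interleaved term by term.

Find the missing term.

The terms cycle through 2 interleaved subsequences.
Stream A = -1, -16, -31, ?, -61: arithmetic with common difference −15.
Stream B = 5, 7, 12, 19, 31: Fibonacci-style (each term is the sum of the two before it).
Filling stream A at index 4 by its rule yields -46.

-46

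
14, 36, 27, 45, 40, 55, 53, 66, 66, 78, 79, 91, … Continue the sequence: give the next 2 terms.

Positions 1, 3, 5, … form one subsequence and positions 2, 4, 6, … form another.
Subsequence A: 14, 27, 40, 53, 66, 79. Adding 13 each time.
Subsequence B: 36, 45, 55, 66, 78, 91. Triangular numbers starting at T_8.
The 13th slot belongs to subsequence A; its 7th term is 92.
The 14th slot belongs to subsequence B; its 7th term is 105.

92, 105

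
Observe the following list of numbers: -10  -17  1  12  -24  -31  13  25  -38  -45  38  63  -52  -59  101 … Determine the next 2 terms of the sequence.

The slot pattern repeats as AABB (period 4), so there are 2 interleaved tracks.
Track A = -10, -17, -24, -31, -38, -45, -52, -59: linear: a_n = -3 − 7·n.
Track B = 1, 12, 13, 25, 38, 63, 101: each term equals the sum of the previous two.
Position 16 → track B, term 8 = 164.
The 17th slot belongs to track A; its 9th term is -66.

164, -66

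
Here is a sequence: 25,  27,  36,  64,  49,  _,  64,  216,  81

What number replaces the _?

Split by position mod 2 into 2 tracks.
Track A is 25, 36, 49, 64, 81, which is perfect squares starting at 5².
Track B is 27, 64, ?, 216, which is perfect cubes starting at 3³.
The gap is track B's term 3; the rule gives 125.

125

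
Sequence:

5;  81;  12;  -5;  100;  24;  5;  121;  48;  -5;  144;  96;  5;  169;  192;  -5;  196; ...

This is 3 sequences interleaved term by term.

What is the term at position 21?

768

Read the sequence 3 terms at a time; column i is its own pattern.
Subsequence A: 5, -5, 5, -5, 5, -5 (oscillating between 5 and -5).
Subsequence B: 81, 100, 121, 144, 169, 196 (the squares 9², 10², 11², …).
Subsequence C: 12, 24, 48, 96, 192 (geometric with ratio 2).
Term 21 comes from subsequence C (its 7th entry): 768.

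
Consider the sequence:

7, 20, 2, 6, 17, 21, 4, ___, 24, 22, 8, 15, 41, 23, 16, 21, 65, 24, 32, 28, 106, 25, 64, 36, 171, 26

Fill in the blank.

Split by position mod 4: positions 1, 5, 9, … form one track, and each other residue class forms its own.
Subsequence A = 7, 17, 24, 41, 65, 106, 171: Fibonacci-style (each term is the sum of the two before it).
Subsequence B = 20, 21, 22, 23, 24, 25, 26: arithmetic, step +1.
Subsequence C = 2, 4, 8, 16, 32, 64: successive powers of 2.
Subsequence D = 6, ?, 15, 21, 28, 36: triangular numbers n(n+1)/2 for n = 3, 4, ….
So the missing entry in subsequence D is 10.

10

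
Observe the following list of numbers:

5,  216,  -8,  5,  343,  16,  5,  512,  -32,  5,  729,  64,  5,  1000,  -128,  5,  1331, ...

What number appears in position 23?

2197

The terms cycle through 3 interleaved subsequences.
Track A: 5, 5, 5, 5, 5, 5. The constant sequence 5.
Track B: 216, 343, 512, 729, 1000, 1331. Consecutive cubes n³ from n = 6.
Track C: -8, 16, -32, 64, -128. Geometric, ×-2 each step.
Position 23 → track B, term 8 = 2197.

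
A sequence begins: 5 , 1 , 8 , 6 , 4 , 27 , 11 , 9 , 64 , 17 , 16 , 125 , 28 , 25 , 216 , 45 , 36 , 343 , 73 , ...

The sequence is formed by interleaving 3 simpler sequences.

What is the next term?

49

Split by position mod 3 into 3 tracks.
Subsequence A: 5, 6, 11, 17, 28, 45, 73 (each term equals the sum of the previous two).
Subsequence B: 1, 4, 9, 16, 25, 36 (perfect squares starting at 1²).
Subsequence C: 8, 27, 64, 125, 216, 343 (the cubes 2³, 3³, 4³, …).
The 20th slot belongs to subsequence B; its 7th term is 49.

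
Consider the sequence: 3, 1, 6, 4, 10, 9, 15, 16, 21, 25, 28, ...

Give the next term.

36

The terms cycle through 2 interleaved subsequences.
Track A: 3, 6, 10, 15, 21, 28 (the triangular numbers T_2, T_3, …).
Track B: 1, 4, 9, 16, 25 (the squares 1², 2², 3², …).
The 12th slot belongs to track B; its 6th term is 36.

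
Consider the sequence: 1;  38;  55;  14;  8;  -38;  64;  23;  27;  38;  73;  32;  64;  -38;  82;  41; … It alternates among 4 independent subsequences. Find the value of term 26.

38

Split by position mod 4 into 4 tracks.
Track A = 1, 8, 27, 64: consecutive cubes n³ from n = 1.
Track B = 38, -38, 38, -38: the oscillation 38·(−1)^(n+1).
Track C = 55, 64, 73, 82: linear: a_n = 46 + 9·n.
Track D = 14, 23, 32, 41: linear: a_n = 5 + 9·n.
The 26th slot belongs to track B; its 7th term is 38.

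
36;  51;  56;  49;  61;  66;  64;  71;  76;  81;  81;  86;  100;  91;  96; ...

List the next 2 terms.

The slot pattern repeats as ABB (period 3), so there are 2 interleaved tracks.
Stream A: 36, 49, 64, 81, 100 — consecutive squares n² from n = 6.
Stream B: 51, 56, 61, 66, 71, 76, 81, 86, 91, 96 — arithmetic with common difference +5.
Term 16 comes from stream A (its 6th entry): 121.
The 17th slot belongs to stream B; its 11th term is 101.

121, 101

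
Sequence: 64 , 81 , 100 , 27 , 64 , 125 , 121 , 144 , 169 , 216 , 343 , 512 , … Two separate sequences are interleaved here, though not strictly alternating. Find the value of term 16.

Positions follow the repeating pattern AAABBB; grouping by letter gives 2 tracks.
Stream A: 64, 81, 100, 121, 144, 169 (consecutive squares n² from n = 8).
Stream B: 27, 64, 125, 216, 343, 512 (the cubes 3³, 4³, 5³, …).
Term 16 comes from stream B (its 7th entry): 729.

729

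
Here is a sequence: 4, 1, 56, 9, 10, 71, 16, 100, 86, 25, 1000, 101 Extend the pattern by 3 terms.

Split by position mod 3: positions 1, 4, 7, … form one track, and each other residue class forms its own.
Track A: 4, 9, 16, 25. Perfect squares starting at 2².
Track B: 1, 10, 100, 1000. Powers of 10.
Track C: 56, 71, 86, 101. Adding 15 each time.
Term 13 comes from track A (its 5th entry): 36.
The 14th slot belongs to track B; its 5th term is 10000.
Term 15 comes from track C (its 5th entry): 116.

36, 10000, 116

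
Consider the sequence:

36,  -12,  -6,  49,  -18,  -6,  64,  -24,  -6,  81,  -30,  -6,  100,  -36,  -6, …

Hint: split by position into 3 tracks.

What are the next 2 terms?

Split by position mod 3: positions 1, 4, 7, … form one track, and each other residue class forms its own.
Track A: 36, 49, 64, 81, 100. The squares 6², 7², 8², ….
Track B: -12, -18, -24, -30, -36. Arithmetic, step −6.
Track C: -6, -6, -6, -6, -6. The constant sequence -6.
Position 16 falls in track A as its term 6, giving 121.
Term 17 comes from track B (its 6th entry): -42.

121, -42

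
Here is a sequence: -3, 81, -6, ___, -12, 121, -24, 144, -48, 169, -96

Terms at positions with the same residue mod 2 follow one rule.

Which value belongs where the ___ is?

100

Odd-indexed and even-indexed terms follow separate rules.
Track A = -3, -6, -12, -24, -48, -96: geometric with ratio 2.
Track B = 81, ?, 121, 144, 169: the squares 9², 10², 11², ….
The gap is track B's term 2; the rule gives 100.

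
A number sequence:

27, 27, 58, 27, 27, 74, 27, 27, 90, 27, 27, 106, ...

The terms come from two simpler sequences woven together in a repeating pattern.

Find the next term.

27

Reading positions in blocks of 3 reveals the pattern AAB — 2 tracks woven together.
Track A: 27, 27, 27, 27, 27, 27, 27, 27 — the constant sequence 27.
Track B: 58, 74, 90, 106 — arithmetic, step +16.
The 13th slot belongs to track A; its 9th term is 27.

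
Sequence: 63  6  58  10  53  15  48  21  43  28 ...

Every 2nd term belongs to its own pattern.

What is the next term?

Taking every 2nd term gives 2 separate tracks.
Subsequence A: 63, 58, 53, 48, 43 (arithmetic, step −5).
Subsequence B: 6, 10, 15, 21, 28 (triangular numbers n(n+1)/2 for n = 3, 4, …).
The 11th slot belongs to subsequence A; its 6th term is 38.

38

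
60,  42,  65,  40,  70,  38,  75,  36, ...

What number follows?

80

Taking every 2nd term gives 2 separate tracks.
Track A: 60, 65, 70, 75 (linear: a_n = 55 + 5·n).
Track B: 42, 40, 38, 36 (arithmetic with common difference −2).
The 9th slot belongs to track A; its 5th term is 80.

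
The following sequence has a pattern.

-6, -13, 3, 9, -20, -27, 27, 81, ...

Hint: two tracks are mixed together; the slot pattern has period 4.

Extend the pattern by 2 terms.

The slot pattern repeats as AABB (period 4), so there are 2 interleaved tracks.
Track A: -6, -13, -20, -27 (linear: a_n = 1 − 7·n).
Track B: 3, 9, 27, 81 (successive powers of 3).
The 9th slot belongs to track A; its 5th term is -34.
Term 10 comes from track A (its 6th entry): -41.

-34, -41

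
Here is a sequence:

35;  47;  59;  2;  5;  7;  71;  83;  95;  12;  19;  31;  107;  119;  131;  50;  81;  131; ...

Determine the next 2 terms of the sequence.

143, 155

Positions follow the repeating pattern AAABBB; grouping by letter gives 2 tracks.
Track A: 35, 47, 59, 71, 83, 95, 107, 119, 131. Adding 12 each time.
Track B: 2, 5, 7, 12, 19, 31, 50, 81, 131. A Fibonacci-like recurrence a_n = a_{n-1} + a_{n-2}.
Position 19 falls in track A as its term 10, giving 143.
The 20th slot belongs to track A; its 11th term is 155.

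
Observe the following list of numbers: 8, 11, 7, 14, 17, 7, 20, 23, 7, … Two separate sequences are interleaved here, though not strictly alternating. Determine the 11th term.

29

Reading positions in blocks of 3 reveals the pattern AAB — 2 tracks woven together.
Subsequence A = 8, 11, 14, 17, 20, 23: adding 3 each time.
Subsequence B = 7, 7, 7: constant 7.
Position 11 falls in subsequence A as its term 8, giving 29.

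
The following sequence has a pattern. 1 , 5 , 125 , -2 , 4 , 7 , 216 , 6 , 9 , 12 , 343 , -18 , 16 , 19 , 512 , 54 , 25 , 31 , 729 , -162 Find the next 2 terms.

The terms cycle through 4 interleaved subsequences.
Track A = 1, 4, 9, 16, 25: consecutive squares n² from n = 1.
Track B = 5, 7, 12, 19, 31: Fibonacci-style (each term is the sum of the two before it).
Track C = 125, 216, 343, 512, 729: the cubes 5³, 6³, 7³, ….
Track D = -2, 6, -18, 54, -162: a geometric progression (common ratio -3).
The 21st slot belongs to track A; its 6th term is 36.
Position 22 falls in track B as its term 6, giving 50.

36, 50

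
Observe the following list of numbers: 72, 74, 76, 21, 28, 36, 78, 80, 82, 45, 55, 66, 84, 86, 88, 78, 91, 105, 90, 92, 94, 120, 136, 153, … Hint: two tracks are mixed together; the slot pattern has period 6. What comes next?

Positions follow the repeating pattern AAABBB; grouping by letter gives 2 tracks.
Subsequence A = 72, 74, 76, 78, 80, 82, 84, 86, 88, 90, 92, 94: linear: a_n = 70 + 2·n.
Subsequence B = 21, 28, 36, 45, 55, 66, 78, 91, 105, 120, 136, 153: triangular numbers starting at T_6.
Term 25 comes from subsequence A (its 13th entry): 96.

96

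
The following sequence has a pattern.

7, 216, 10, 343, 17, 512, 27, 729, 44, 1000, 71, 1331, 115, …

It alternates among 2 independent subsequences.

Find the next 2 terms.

Odd-indexed and even-indexed terms follow separate rules.
Subsequence A: 7, 10, 17, 27, 44, 71, 115 — each term equals the sum of the previous two.
Subsequence B: 216, 343, 512, 729, 1000, 1331 — the cubes 6³, 7³, 8³, ….
Term 14 comes from subsequence B (its 7th entry): 1728.
Position 15 → subsequence A, term 8 = 186.

1728, 186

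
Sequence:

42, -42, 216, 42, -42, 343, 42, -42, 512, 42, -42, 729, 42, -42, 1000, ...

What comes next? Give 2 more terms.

The slot pattern repeats as AAB (period 3), so there are 2 interleaved tracks.
Stream A is 42, -42, 42, -42, 42, -42, 42, -42, 42, -42, which is the oscillation 42·(−1)^(n+1).
Stream B is 216, 343, 512, 729, 1000, which is perfect cubes starting at 6³.
Term 16 comes from stream A (its 11th entry): 42.
Term 17 comes from stream A (its 12th entry): -42.

42, -42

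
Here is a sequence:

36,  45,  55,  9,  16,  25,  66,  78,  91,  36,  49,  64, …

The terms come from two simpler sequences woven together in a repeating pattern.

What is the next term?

105

Reading positions in blocks of 6 reveals the pattern AAABBB — 2 tracks woven together.
Stream A = 36, 45, 55, 66, 78, 91: the triangular numbers T_8, T_9, ….
Stream B = 9, 16, 25, 36, 49, 64: perfect squares starting at 3².
The 13th slot belongs to stream A; its 7th term is 105.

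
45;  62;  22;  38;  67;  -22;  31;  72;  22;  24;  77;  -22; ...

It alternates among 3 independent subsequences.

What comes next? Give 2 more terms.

The terms cycle through 3 interleaved subsequences.
Stream A: 45, 38, 31, 24. Subtracting 7 each time.
Stream B: 62, 67, 72, 77. Arithmetic with common difference +5.
Stream C: 22, -22, 22, -22. The oscillation 22·(−1)^(n+1).
Position 13 falls in stream A as its term 5, giving 17.
Term 14 comes from stream B (its 5th entry): 82.

17, 82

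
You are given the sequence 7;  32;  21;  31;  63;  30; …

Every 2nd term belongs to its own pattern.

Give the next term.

189

Split by position mod 2 into 2 tracks.
Stream A = 7, 21, 63: geometric with ratio 3.
Stream B = 32, 31, 30: arithmetic, step −1.
Position 7 → stream A, term 4 = 189.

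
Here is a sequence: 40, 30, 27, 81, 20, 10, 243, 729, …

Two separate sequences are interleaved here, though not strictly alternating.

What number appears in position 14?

Reading positions in blocks of 4 reveals the pattern AABB — 2 tracks woven together.
Track A: 40, 30, 20, 10. Subtracting 10 each time.
Track B: 27, 81, 243, 729. Successive powers of 3.
Term 14 comes from track A (its 8th entry): -30.

-30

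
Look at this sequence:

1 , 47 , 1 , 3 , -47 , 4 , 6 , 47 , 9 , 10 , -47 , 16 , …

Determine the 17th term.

-47

The terms cycle through 3 interleaved subsequences.
Stream A: 1, 3, 6, 10 (triangular numbers n(n+1)/2 for n = 1, 2, …).
Stream B: 47, -47, 47, -47 (the oscillation 47·(−1)^(n+1)).
Stream C: 1, 4, 9, 16 (the squares 1², 2², 3², …).
Term 17 comes from stream B (its 6th entry): -47.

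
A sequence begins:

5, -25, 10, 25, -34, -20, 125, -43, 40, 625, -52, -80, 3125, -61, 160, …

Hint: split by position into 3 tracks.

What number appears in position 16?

15625

Taking every 3rd term gives 3 separate tracks.
Stream A = 5, 25, 125, 625, 3125: powers 5^1, 5^2, 5^3, ….
Stream B = -25, -34, -43, -52, -61: subtracting 9 each time.
Stream C = 10, -20, 40, -80, 160: multiplying by -2 each time.
Position 16 → stream A, term 6 = 15625.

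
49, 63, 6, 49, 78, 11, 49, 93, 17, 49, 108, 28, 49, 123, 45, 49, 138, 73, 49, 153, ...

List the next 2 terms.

118, 49

Taking every 3rd term gives 3 separate tracks.
Subsequence A is 49, 49, 49, 49, 49, 49, 49, which is constant 49.
Subsequence B is 63, 78, 93, 108, 123, 138, 153, which is arithmetic, step +15.
Subsequence C is 6, 11, 17, 28, 45, 73, which is a Fibonacci-like recurrence a_n = a_{n-1} + a_{n-2}.
Term 21 comes from subsequence C (its 7th entry): 118.
Position 22 falls in subsequence A as its term 8, giving 49.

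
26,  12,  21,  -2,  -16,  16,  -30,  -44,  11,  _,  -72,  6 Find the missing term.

Reading positions in blocks of 3 reveals the pattern AAB — 2 tracks woven together.
Stream A = 26, 12, -2, -16, -30, -44, ?, -72: subtracting 14 each time.
Stream B = 21, 16, 11, 6: linear: a_n = 26 − 5·n.
Filling stream A at index 7 by its rule yields -58.

-58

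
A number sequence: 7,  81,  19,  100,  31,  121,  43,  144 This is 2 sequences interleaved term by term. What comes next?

Odd-indexed and even-indexed terms follow separate rules.
Track A is 7, 19, 31, 43, which is arithmetic with common difference +12.
Track B is 81, 100, 121, 144, which is the squares 9², 10², 11², ….
The 9th slot belongs to track A; its 5th term is 55.

55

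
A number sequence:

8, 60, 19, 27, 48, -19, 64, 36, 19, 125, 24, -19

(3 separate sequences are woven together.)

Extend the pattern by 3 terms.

216, 12, 19

The terms cycle through 3 interleaved subsequences.
Stream A: 8, 27, 64, 125. Perfect cubes starting at 2³.
Stream B: 60, 48, 36, 24. Linear: a_n = 72 − 12·n.
Stream C: 19, -19, 19, -19. The oscillation 19·(−1)^(n+1).
Term 13 comes from stream A (its 5th entry): 216.
Term 14 comes from stream B (its 5th entry): 12.
The 15th slot belongs to stream C; its 5th term is 19.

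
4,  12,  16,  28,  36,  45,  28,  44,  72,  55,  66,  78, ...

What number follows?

116

Positions follow the repeating pattern AAABBB; grouping by letter gives 2 tracks.
Stream A: 4, 12, 16, 28, 44, 72 (Fibonacci-style (each term is the sum of the two before it)).
Stream B: 28, 36, 45, 55, 66, 78 (the triangular numbers T_7, T_8, …).
Position 13 → stream A, term 7 = 116.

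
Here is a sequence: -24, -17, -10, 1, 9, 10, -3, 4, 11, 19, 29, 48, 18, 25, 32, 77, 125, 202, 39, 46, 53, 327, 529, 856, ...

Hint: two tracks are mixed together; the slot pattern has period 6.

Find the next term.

60

Reading positions in blocks of 6 reveals the pattern AAABBB — 2 tracks woven together.
Stream A: -24, -17, -10, -3, 4, 11, 18, 25, 32, 39, 46, 53 (adding 7 each time).
Stream B: 1, 9, 10, 19, 29, 48, 77, 125, 202, 327, 529, 856 (Fibonacci-style (each term is the sum of the two before it)).
Position 25 → stream A, term 13 = 60.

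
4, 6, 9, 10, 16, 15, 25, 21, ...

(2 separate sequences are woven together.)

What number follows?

Split by position mod 2 into 2 tracks.
Track A = 4, 9, 16, 25: consecutive squares n² from n = 2.
Track B = 6, 10, 15, 21: triangular numbers starting at T_3.
Position 9 falls in track A as its term 5, giving 36.

36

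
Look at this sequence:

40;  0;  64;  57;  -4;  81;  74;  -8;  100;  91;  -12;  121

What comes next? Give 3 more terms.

108, -16, 144

Split by position mod 3: positions 1, 4, 7, … form one track, and each other residue class forms its own.
Stream A = 40, 57, 74, 91: adding 17 each time.
Stream B = 0, -4, -8, -12: subtracting 4 each time.
Stream C = 64, 81, 100, 121: perfect squares starting at 8².
Term 13 comes from stream A (its 5th entry): 108.
Term 14 comes from stream B (its 5th entry): -16.
Position 15 falls in stream C as its term 5, giving 144.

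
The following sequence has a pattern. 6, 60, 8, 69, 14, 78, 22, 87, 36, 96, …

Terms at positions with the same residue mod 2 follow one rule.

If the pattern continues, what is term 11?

58

Taking every 2nd term gives 2 separate tracks.
Track A is 6, 8, 14, 22, 36, which is Fibonacci-style (each term is the sum of the two before it).
Track B is 60, 69, 78, 87, 96, which is linear: a_n = 51 + 9·n.
Term 11 comes from track A (its 6th entry): 58.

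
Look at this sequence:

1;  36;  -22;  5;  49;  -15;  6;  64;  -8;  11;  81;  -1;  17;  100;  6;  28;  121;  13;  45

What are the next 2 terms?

The terms cycle through 3 interleaved subsequences.
Track A = 1, 5, 6, 11, 17, 28, 45: a Fibonacci-like recurrence a_n = a_{n-1} + a_{n-2}.
Track B = 36, 49, 64, 81, 100, 121: the squares 6², 7², 8², ….
Track C = -22, -15, -8, -1, 6, 13: arithmetic, step +7.
Position 20 falls in track B as its term 7, giving 144.
Position 21 → track C, term 7 = 20.

144, 20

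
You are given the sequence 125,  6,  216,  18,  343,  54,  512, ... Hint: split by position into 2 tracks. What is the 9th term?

729

Positions 1, 3, 5, … form one subsequence and positions 2, 4, 6, … form another.
Subsequence A: 125, 216, 343, 512 (the cubes 5³, 6³, 7³, …).
Subsequence B: 6, 18, 54 (geometric with ratio 3).
Position 9 → subsequence A, term 5 = 729.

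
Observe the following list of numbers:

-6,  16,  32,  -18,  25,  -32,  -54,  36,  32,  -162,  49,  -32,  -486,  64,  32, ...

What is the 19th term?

-4374

Taking every 3rd term gives 3 separate tracks.
Stream A: -6, -18, -54, -162, -486 (geometric, ×3 each step).
Stream B: 16, 25, 36, 49, 64 (the squares 4², 5², 6², …).
Stream C: 32, -32, 32, -32, 32 (oscillating between 32 and -32).
Position 19 falls in stream A as its term 7, giving -4374.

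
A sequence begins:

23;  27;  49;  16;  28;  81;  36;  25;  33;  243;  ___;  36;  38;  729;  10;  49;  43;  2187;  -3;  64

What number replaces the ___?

The terms cycle through 4 interleaved subsequences.
Track A = 23, 28, 33, 38, 43: adding 5 each time.
Track B = 27, 81, 243, 729, 2187: powers of 3.
Track C = 49, 36, ?, 10, -3: arithmetic, step −13.
Track D = 16, 25, 36, 49, 64: the squares 4², 5², 6², ….
Filling track C at index 3 by its rule yields 23.

23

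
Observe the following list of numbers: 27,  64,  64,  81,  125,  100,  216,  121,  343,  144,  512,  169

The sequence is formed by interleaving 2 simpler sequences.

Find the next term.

Taking every 2nd term gives 2 separate tracks.
Track A: 27, 64, 125, 216, 343, 512 — the cubes 3³, 4³, 5³, ….
Track B: 64, 81, 100, 121, 144, 169 — the squares 8², 9², 10², ….
The 13th slot belongs to track A; its 7th term is 729.

729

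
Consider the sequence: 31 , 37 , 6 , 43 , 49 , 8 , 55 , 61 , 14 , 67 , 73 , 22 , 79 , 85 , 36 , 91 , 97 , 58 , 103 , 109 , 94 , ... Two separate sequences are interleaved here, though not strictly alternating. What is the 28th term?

The slot pattern repeats as AAB (period 3), so there are 2 interleaved tracks.
Track A is 31, 37, 43, 49, 55, 61, 67, 73, 79, 85, 91, 97, 103, 109, which is arithmetic with common difference +6.
Track B is 6, 8, 14, 22, 36, 58, 94, which is each term equals the sum of the previous two.
Position 28 falls in track A as its term 19, giving 139.

139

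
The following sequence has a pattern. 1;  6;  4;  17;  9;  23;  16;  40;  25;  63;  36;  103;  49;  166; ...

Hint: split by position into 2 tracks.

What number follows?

64

Odd-indexed and even-indexed terms follow separate rules.
Subsequence A is 1, 4, 9, 16, 25, 36, 49, which is the squares 1², 2², 3², ….
Subsequence B is 6, 17, 23, 40, 63, 103, 166, which is a Fibonacci-like recurrence a_n = a_{n-1} + a_{n-2}.
Term 15 comes from subsequence A (its 8th entry): 64.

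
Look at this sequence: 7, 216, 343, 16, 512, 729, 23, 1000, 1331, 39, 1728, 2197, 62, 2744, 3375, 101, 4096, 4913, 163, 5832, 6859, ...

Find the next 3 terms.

Positions follow the repeating pattern ABB; grouping by letter gives 2 tracks.
Subsequence A: 7, 16, 23, 39, 62, 101, 163. A Fibonacci-like recurrence a_n = a_{n-1} + a_{n-2}.
Subsequence B: 216, 343, 512, 729, 1000, 1331, 1728, 2197, 2744, 3375, 4096, 4913, 5832, 6859. Consecutive cubes n³ from n = 6.
Position 22 falls in subsequence A as its term 8, giving 264.
Term 23 comes from subsequence B (its 15th entry): 8000.
Term 24 comes from subsequence B (its 16th entry): 9261.

264, 8000, 9261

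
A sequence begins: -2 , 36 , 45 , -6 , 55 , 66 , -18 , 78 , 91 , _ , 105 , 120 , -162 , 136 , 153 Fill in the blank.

-54

Positions follow the repeating pattern ABB; grouping by letter gives 2 tracks.
Track A = -2, -6, -18, ?, -162: multiplying by 3 each time.
Track B = 36, 45, 55, 66, 78, 91, 105, 120, 136, 153: triangular numbers n(n+1)/2 for n = 8, 9, ….
Track A's pattern makes the blank -54.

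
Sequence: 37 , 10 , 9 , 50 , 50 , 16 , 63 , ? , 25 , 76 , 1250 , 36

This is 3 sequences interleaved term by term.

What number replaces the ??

The terms cycle through 3 interleaved subsequences.
Track A: 37, 50, 63, 76. Linear: a_n = 24 + 13·n.
Track B: 10, 50, ?, 1250. A geometric progression (common ratio 5).
Track C: 9, 16, 25, 36. The squares 3², 4², 5², ….
Track B's pattern makes the blank 250.

250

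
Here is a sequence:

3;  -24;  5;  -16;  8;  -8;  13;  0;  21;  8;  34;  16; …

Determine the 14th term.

Positions 1, 3, 5, … form one subsequence and positions 2, 4, 6, … form another.
Stream A is 3, 5, 8, 13, 21, 34, which is Fibonacci-style (each term is the sum of the two before it).
Stream B is -24, -16, -8, 0, 8, 16, which is arithmetic, step +8.
Position 14 → stream B, term 7 = 24.

24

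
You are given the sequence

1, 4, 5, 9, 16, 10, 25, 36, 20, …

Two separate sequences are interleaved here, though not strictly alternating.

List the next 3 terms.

Reading positions in blocks of 3 reveals the pattern AAB — 2 tracks woven together.
Track A: 1, 4, 9, 16, 25, 36. The squares 1², 2², 3², ….
Track B: 5, 10, 20. Geometric, ×2 each step.
Term 10 comes from track A (its 7th entry): 49.
Position 11 falls in track A as its term 8, giving 64.
Position 12 → track B, term 4 = 40.

49, 64, 40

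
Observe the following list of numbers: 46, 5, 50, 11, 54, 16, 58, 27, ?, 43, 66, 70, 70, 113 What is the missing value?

62

Split by position mod 2 into 2 tracks.
Subsequence A: 46, 50, 54, 58, ?, 66, 70. Linear: a_n = 42 + 4·n.
Subsequence B: 5, 11, 16, 27, 43, 70, 113. Fibonacci-style (each term is the sum of the two before it).
So the missing entry in subsequence A is 62.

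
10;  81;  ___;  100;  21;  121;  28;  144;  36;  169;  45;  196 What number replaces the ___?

15

Split by position mod 2 into 2 tracks.
Track A: 10, ?, 21, 28, 36, 45. Triangular numbers starting at T_4.
Track B: 81, 100, 121, 144, 169, 196. The squares 9², 10², 11², ….
Track A's pattern makes the blank 15.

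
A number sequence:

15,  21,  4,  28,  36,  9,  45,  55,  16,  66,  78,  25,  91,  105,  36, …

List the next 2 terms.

120, 136

The slot pattern repeats as AAB (period 3), so there are 2 interleaved tracks.
Subsequence A: 15, 21, 28, 36, 45, 55, 66, 78, 91, 105. Triangular numbers n(n+1)/2 for n = 5, 6, ….
Subsequence B: 4, 9, 16, 25, 36. Consecutive squares n² from n = 2.
Position 16 falls in subsequence A as its term 11, giving 120.
Position 17 falls in subsequence A as its term 12, giving 136.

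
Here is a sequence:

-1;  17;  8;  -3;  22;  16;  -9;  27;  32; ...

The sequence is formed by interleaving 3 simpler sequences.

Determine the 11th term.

Split by position mod 3 into 3 tracks.
Subsequence A: -1, -3, -9 — geometric with ratio 3.
Subsequence B: 17, 22, 27 — arithmetic with common difference +5.
Subsequence C: 8, 16, 32 — successive powers of 2.
Position 11 falls in subsequence B as its term 4, giving 32.

32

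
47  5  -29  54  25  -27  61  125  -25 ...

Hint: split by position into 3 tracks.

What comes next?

Split by position mod 3: positions 1, 4, 7, … form one track, and each other residue class forms its own.
Subsequence A: 47, 54, 61. Linear: a_n = 40 + 7·n.
Subsequence B: 5, 25, 125. Powers of 5.
Subsequence C: -29, -27, -25. Arithmetic with common difference +2.
Position 10 falls in subsequence A as its term 4, giving 68.

68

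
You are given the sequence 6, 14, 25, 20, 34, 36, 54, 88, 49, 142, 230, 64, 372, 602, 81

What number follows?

Reading positions in blocks of 3 reveals the pattern AAB — 2 tracks woven together.
Track A: 6, 14, 20, 34, 54, 88, 142, 230, 372, 602 (Fibonacci-style (each term is the sum of the two before it)).
Track B: 25, 36, 49, 64, 81 (perfect squares starting at 5²).
Position 16 falls in track A as its term 11, giving 974.

974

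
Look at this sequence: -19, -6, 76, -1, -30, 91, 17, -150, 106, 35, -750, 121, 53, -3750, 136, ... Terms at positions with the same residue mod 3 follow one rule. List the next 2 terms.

71, -18750

Split by position mod 3 into 3 tracks.
Track A: -19, -1, 17, 35, 53. Arithmetic with common difference +18.
Track B: -6, -30, -150, -750, -3750. Geometric, ×5 each step.
Track C: 76, 91, 106, 121, 136. Linear: a_n = 61 + 15·n.
The 16th slot belongs to track A; its 6th term is 71.
The 17th slot belongs to track B; its 6th term is -18750.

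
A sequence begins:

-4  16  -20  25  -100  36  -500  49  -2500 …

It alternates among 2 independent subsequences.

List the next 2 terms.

Positions 1, 3, 5, … form one subsequence and positions 2, 4, 6, … form another.
Subsequence A is -4, -20, -100, -500, -2500, which is geometric with ratio 5.
Subsequence B is 16, 25, 36, 49, which is the squares 4², 5², 6², ….
The 10th slot belongs to subsequence B; its 5th term is 64.
Position 11 → subsequence A, term 6 = -12500.

64, -12500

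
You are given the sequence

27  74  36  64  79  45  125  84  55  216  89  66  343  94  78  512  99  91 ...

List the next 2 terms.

The terms cycle through 3 interleaved subsequences.
Track A = 27, 64, 125, 216, 343, 512: perfect cubes starting at 3³.
Track B = 74, 79, 84, 89, 94, 99: arithmetic with common difference +5.
Track C = 36, 45, 55, 66, 78, 91: the triangular numbers T_8, T_9, ….
The 19th slot belongs to track A; its 7th term is 729.
Position 20 → track B, term 7 = 104.

729, 104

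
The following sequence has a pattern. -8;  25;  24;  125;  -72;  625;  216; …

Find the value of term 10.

Positions 1, 3, 5, … form one subsequence and positions 2, 4, 6, … form another.
Stream A: -8, 24, -72, 216 — geometric, ×-3 each step.
Stream B: 25, 125, 625 — powers of 5.
Position 10 falls in stream B as its term 5, giving 15625.

15625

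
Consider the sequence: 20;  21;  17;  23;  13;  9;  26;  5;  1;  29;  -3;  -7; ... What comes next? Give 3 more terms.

Positions follow the repeating pattern ABB; grouping by letter gives 2 tracks.
Track A: 20, 23, 26, 29 (adding 3 each time).
Track B: 21, 17, 13, 9, 5, 1, -3, -7 (arithmetic, step −4).
The 13th slot belongs to track A; its 5th term is 32.
Term 14 comes from track B (its 9th entry): -11.
Position 15 → track B, term 10 = -15.

32, -11, -15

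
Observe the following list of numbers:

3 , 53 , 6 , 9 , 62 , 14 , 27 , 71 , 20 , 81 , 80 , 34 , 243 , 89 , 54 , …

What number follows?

729

Read the sequence 3 terms at a time; column i is its own pattern.
Track A: 3, 9, 27, 81, 243 (powers 3^1, 3^2, 3^3, …).
Track B: 53, 62, 71, 80, 89 (linear: a_n = 44 + 9·n).
Track C: 6, 14, 20, 34, 54 (each term equals the sum of the previous two).
Position 16 falls in track A as its term 6, giving 729.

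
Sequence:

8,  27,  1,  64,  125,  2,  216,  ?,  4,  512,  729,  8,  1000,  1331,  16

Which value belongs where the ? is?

Positions follow the repeating pattern AAB; grouping by letter gives 2 tracks.
Track A: 8, 27, 64, 125, 216, ?, 512, 729, 1000, 1331 — perfect cubes starting at 2³.
Track B: 1, 2, 4, 8, 16 — powers of 2.
So the missing entry in track A is 343.

343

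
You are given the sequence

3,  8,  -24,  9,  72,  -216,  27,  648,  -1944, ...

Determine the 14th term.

52488

Positions follow the repeating pattern ABB; grouping by letter gives 2 tracks.
Track A = 3, 9, 27: powers of 3.
Track B = 8, -24, 72, -216, 648, -1944: a geometric progression (common ratio -3).
The 14th slot belongs to track B; its 9th term is 52488.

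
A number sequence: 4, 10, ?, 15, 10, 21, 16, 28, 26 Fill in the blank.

6

Taking every 2nd term gives 2 separate tracks.
Subsequence A = 4, ?, 10, 16, 26: Fibonacci-style (each term is the sum of the two before it).
Subsequence B = 10, 15, 21, 28: triangular numbers n(n+1)/2 for n = 4, 5, ….
So the missing entry in subsequence A is 6.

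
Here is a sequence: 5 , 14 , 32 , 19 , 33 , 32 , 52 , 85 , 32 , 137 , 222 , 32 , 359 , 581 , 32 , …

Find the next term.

940

Positions follow the repeating pattern AAB; grouping by letter gives 2 tracks.
Stream A = 5, 14, 19, 33, 52, 85, 137, 222, 359, 581: each term equals the sum of the previous two.
Stream B = 32, 32, 32, 32, 32: the constant sequence 32.
The 16th slot belongs to stream A; its 11th term is 940.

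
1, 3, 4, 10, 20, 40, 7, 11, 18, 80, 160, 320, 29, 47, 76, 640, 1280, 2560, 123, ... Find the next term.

199

The slot pattern repeats as AAABBB (period 6), so there are 2 interleaved tracks.
Track A: 1, 3, 4, 7, 11, 18, 29, 47, 76, 123 — Fibonacci-style (each term is the sum of the two before it).
Track B: 10, 20, 40, 80, 160, 320, 640, 1280, 2560 — multiplying by 2 each time.
Position 20 → track A, term 11 = 199.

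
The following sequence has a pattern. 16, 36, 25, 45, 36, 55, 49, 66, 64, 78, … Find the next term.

81

Positions 1, 3, 5, … form one subsequence and positions 2, 4, 6, … form another.
Stream A: 16, 25, 36, 49, 64 — perfect squares starting at 4².
Stream B: 36, 45, 55, 66, 78 — triangular numbers starting at T_8.
Position 11 → stream A, term 6 = 81.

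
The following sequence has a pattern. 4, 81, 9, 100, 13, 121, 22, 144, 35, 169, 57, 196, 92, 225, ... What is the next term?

Positions 1, 3, 5, … form one subsequence and positions 2, 4, 6, … form another.
Track A: 4, 9, 13, 22, 35, 57, 92 (a Fibonacci-like recurrence a_n = a_{n-1} + a_{n-2}).
Track B: 81, 100, 121, 144, 169, 196, 225 (perfect squares starting at 9²).
Position 15 → track A, term 8 = 149.

149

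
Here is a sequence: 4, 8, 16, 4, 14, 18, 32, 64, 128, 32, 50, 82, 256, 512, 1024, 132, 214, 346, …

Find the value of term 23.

Reading positions in blocks of 6 reveals the pattern AAABBB — 2 tracks woven together.
Track A: 4, 8, 16, 32, 64, 128, 256, 512, 1024 (successive powers of 2).
Track B: 4, 14, 18, 32, 50, 82, 132, 214, 346 (Fibonacci-style (each term is the sum of the two before it)).
Position 23 → track B, term 11 = 906.

906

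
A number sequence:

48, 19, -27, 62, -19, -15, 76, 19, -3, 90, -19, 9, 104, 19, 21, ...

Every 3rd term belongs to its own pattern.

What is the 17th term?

Read the sequence 3 terms at a time; column i is its own pattern.
Stream A: 48, 62, 76, 90, 104 — adding 14 each time.
Stream B: 19, -19, 19, -19, 19 — alternating ±19.
Stream C: -27, -15, -3, 9, 21 — linear: a_n = -39 + 12·n.
The 17th slot belongs to stream B; its 6th term is -19.

-19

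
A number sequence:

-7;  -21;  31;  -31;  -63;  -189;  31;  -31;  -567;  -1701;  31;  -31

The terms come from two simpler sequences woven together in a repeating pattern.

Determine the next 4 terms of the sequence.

-5103, -15309, 31, -31

The slot pattern repeats as AABB (period 4), so there are 2 interleaved tracks.
Track A is -7, -21, -63, -189, -567, -1701, which is geometric, ×3 each step.
Track B is 31, -31, 31, -31, 31, -31, which is alternating ±31.
Position 13 falls in track A as its term 7, giving -5103.
Position 14 → track A, term 8 = -15309.
The 15th slot belongs to track B; its 7th term is 31.
Position 16 falls in track B as its term 8, giving -31.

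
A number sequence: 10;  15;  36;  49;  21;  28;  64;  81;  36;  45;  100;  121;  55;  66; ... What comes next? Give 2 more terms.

144, 169

Reading positions in blocks of 4 reveals the pattern AABB — 2 tracks woven together.
Stream A: 10, 15, 21, 28, 36, 45, 55, 66 — the triangular numbers T_4, T_5, ….
Stream B: 36, 49, 64, 81, 100, 121 — the squares 6², 7², 8², ….
Position 15 falls in stream B as its term 7, giving 144.
Position 16 falls in stream B as its term 8, giving 169.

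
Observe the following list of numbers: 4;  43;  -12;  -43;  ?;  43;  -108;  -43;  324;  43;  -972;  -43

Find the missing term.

36

Positions 1, 3, 5, … form one subsequence and positions 2, 4, 6, … form another.
Track A = 4, -12, ?, -108, 324, -972: geometric, ×-3 each step.
Track B = 43, -43, 43, -43, 43, -43: alternating ±43.
Track A's pattern makes the blank 36.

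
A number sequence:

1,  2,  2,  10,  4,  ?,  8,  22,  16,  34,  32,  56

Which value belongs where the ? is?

Taking every 2nd term gives 2 separate tracks.
Stream A: 1, 2, 4, 8, 16, 32 (successive powers of 2).
Stream B: 2, 10, ?, 22, 34, 56 (each term equals the sum of the previous two).
Filling stream B at index 3 by its rule yields 12.

12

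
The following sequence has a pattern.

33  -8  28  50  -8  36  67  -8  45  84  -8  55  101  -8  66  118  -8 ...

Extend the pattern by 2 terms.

78, 135

Split by position mod 3: positions 1, 4, 7, … form one track, and each other residue class forms its own.
Subsequence A = 33, 50, 67, 84, 101, 118: adding 17 each time.
Subsequence B = -8, -8, -8, -8, -8, -8: constant -8.
Subsequence C = 28, 36, 45, 55, 66: triangular numbers starting at T_7.
Position 18 → subsequence C, term 6 = 78.
Position 19 falls in subsequence A as its term 7, giving 135.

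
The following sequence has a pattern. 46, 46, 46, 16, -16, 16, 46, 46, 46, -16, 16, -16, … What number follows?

46

The slot pattern repeats as AAABBB (period 6), so there are 2 interleaved tracks.
Track A is 46, 46, 46, 46, 46, 46, which is constant 46.
Track B is 16, -16, 16, -16, 16, -16, which is oscillating between 16 and -16.
Position 13 → track A, term 7 = 46.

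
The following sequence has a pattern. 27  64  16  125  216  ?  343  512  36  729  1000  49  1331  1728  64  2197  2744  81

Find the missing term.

25

Positions follow the repeating pattern AAB; grouping by letter gives 2 tracks.
Track A: 27, 64, 125, 216, 343, 512, 729, 1000, 1331, 1728, 2197, 2744 — perfect cubes starting at 3³.
Track B: 16, ?, 36, 49, 64, 81 — perfect squares starting at 4².
So the missing entry in track B is 25.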